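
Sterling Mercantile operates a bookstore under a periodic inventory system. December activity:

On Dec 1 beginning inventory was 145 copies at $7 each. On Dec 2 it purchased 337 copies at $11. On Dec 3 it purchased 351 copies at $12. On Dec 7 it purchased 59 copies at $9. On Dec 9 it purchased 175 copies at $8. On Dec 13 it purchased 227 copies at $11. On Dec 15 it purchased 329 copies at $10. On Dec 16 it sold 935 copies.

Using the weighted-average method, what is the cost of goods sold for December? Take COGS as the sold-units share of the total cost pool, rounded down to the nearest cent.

Dec 16, sell 935: 935/1623 × $16,652.00 → $9,593.11
Ending inventory (cost pool remaining) = $7,058.89
Check: goods available $16,652.00 = COGS $9,593.11 + ending $7,058.89

COGS = $9,593.11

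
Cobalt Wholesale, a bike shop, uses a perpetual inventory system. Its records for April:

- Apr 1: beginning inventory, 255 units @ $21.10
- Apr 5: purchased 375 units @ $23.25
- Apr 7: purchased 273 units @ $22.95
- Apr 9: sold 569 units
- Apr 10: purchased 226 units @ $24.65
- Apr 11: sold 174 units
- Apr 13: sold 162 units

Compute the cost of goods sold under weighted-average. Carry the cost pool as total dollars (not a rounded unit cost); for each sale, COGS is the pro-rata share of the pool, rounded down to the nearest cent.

COGS = $20,694.16

After Apr 1: 255 on hand, pool $5,380.50 (≈ $21.1000 each)
After Apr 5: 630 on hand, pool $14,099.25 (≈ $22.3798 each)
After Apr 7: 903 on hand, pool $20,364.60 (≈ $22.5522 each)
Apr 9, sell 569: 569/903 × $20,364.60 → $12,832.17
After Apr 10: 560 on hand, pool $13,103.33 (≈ $23.3988 each)
Apr 11, sell 174: 174/560 × $13,103.33 → $4,071.39
Apr 13, sell 162: 162/386 × $9,031.94 → $3,790.60
Total COGS = $12,832.17 + $4,071.39 + $3,790.60 = $20,694.16
Ending inventory (cost pool remaining) = $5,241.34
Check: goods available $25,935.50 = COGS $20,694.16 + ending $5,241.34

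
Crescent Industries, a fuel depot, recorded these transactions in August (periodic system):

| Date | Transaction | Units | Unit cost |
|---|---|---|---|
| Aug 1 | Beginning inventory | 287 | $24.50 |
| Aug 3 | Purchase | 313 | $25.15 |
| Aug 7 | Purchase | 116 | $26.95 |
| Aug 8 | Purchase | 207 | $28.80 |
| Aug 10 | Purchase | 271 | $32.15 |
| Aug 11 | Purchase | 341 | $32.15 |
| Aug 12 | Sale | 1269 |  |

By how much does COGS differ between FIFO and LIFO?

FIFO COGS: 287 @ $24.50 + 313 @ $25.15 + 116 @ $26.95 + 207 @ $28.80 + 271 @ $32.15 + 75 @ $32.15 = $35,115.15
LIFO COGS: 341 @ $32.15 + 271 @ $32.15 + 207 @ $28.80 + 116 @ $26.95 + 313 @ $25.15 + 21 @ $24.50 = $37,150.05
Difference = |$35,115.15 − $37,150.05| = $2,034.90

$2,034.90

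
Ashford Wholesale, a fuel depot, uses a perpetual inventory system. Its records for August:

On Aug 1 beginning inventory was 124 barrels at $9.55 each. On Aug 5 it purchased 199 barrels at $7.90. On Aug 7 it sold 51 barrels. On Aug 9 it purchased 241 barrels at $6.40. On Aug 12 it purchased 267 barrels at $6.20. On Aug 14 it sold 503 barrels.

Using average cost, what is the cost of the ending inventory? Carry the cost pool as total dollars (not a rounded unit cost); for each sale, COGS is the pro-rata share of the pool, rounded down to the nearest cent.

After Aug 1: 124 on hand, pool $1,184.20 (≈ $9.5500 each)
After Aug 5: 323 on hand, pool $2,756.30 (≈ $8.5334 each)
Aug 7, sell 51: 51/323 × $2,756.30 → $435.20
After Aug 9: 513 on hand, pool $3,863.50 (≈ $7.5312 each)
After Aug 12: 780 on hand, pool $5,518.90 (≈ $7.0755 each)
Aug 14, sell 503: 503/780 × $5,518.90 → $3,558.98
Total COGS = $435.20 + $3,558.98 = $3,994.18
Ending inventory (cost pool remaining) = $1,959.92

Ending inventory = $1,959.92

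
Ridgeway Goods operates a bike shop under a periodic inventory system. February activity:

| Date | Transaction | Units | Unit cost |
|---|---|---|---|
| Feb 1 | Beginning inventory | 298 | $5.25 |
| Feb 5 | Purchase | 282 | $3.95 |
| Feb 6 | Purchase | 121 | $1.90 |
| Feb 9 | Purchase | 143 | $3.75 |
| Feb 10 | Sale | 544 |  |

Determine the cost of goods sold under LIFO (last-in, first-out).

COGS = $1,872.15

Feb 10, 544 sold [LIFO — newest first]: 143 @ $3.75 + 121 @ $1.90 + 280 @ $3.95 = $1,872.15
Ending inventory: 298 @ $5.25 + 2 @ $3.95 = $1,572.40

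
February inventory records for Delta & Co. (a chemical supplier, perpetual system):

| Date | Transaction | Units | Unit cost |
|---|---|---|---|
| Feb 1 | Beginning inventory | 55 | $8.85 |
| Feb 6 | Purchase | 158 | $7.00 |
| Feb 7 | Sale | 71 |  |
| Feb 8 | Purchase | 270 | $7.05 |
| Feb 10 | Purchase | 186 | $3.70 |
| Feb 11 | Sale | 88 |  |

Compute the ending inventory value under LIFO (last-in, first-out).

Ending inventory = $3,361.85

Feb 7, 71 sold [LIFO — newest first]: 71 @ $7.00 = $497.00
Feb 11, 88 sold [LIFO — newest first]: 88 @ $3.70 = $325.60
Total COGS = $497.00 + $325.60 = $822.60
Ending inventory: 55 @ $8.85 + 87 @ $7.00 + 270 @ $7.05 + 98 @ $3.70 = $3,361.85
Check: goods available $4,184.45 = COGS $822.60 + ending $3,361.85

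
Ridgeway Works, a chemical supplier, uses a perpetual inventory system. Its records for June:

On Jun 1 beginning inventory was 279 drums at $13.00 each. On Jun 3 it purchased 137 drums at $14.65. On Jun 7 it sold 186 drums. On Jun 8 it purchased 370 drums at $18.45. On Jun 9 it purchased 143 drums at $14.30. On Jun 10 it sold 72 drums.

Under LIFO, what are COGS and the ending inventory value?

COGS = $3,673.65; ending inventory = $10,831.80

Jun 7, 186 sold [LIFO — newest first]: 137 @ $14.65 + 49 @ $13.00 = $2,644.05
Jun 10, 72 sold [LIFO — newest first]: 72 @ $14.30 = $1,029.60
Total COGS = $2,644.05 + $1,029.60 = $3,673.65
Ending inventory: 230 @ $13.00 + 370 @ $18.45 + 71 @ $14.30 = $10,831.80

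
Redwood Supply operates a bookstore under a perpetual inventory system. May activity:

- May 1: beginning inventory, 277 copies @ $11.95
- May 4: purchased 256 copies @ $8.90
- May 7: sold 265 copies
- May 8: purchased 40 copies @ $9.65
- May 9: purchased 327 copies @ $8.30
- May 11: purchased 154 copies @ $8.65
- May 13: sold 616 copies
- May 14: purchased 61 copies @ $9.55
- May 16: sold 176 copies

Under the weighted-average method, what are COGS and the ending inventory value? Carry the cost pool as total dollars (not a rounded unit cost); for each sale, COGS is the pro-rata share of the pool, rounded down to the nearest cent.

COGS = $10,065.30; ending inventory = $538.00

After May 1: 277 on hand, pool $3,310.15 (≈ $11.9500 each)
After May 4: 533 on hand, pool $5,588.55 (≈ $10.4851 each)
May 7, sell 265: 265/533 × $5,588.55 → $2,778.54
After May 8: 308 on hand, pool $3,196.01 (≈ $10.3767 each)
After May 9: 635 on hand, pool $5,910.11 (≈ $9.3073 each)
After May 11: 789 on hand, pool $7,242.21 (≈ $9.1790 each)
May 13, sell 616: 616/789 × $7,242.21 → $5,654.24
After May 14: 234 on hand, pool $2,170.52 (≈ $9.2757 each)
May 16, sell 176: 176/234 × $2,170.52 → $1,632.52
Total COGS = $2,778.54 + $5,654.24 + $1,632.52 = $10,065.30
Ending inventory (cost pool remaining) = $538.00
Check: goods available $10,603.30 = COGS $10,065.30 + ending $538.00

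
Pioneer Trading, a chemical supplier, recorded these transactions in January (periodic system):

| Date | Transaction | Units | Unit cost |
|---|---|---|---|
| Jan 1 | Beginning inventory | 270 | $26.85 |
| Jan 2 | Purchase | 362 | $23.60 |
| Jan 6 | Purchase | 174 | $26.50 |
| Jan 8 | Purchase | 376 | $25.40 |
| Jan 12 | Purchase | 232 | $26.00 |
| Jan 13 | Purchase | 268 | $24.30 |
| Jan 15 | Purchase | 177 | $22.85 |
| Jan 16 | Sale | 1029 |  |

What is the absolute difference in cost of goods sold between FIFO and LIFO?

FIFO COGS: 270 @ $26.85 + 362 @ $23.60 + 174 @ $26.50 + 223 @ $25.40 = $26,067.90
LIFO COGS: 177 @ $22.85 + 268 @ $24.30 + 232 @ $26.00 + 352 @ $25.40 = $25,529.65
Difference = |$26,067.90 − $25,529.65| = $538.25

$538.25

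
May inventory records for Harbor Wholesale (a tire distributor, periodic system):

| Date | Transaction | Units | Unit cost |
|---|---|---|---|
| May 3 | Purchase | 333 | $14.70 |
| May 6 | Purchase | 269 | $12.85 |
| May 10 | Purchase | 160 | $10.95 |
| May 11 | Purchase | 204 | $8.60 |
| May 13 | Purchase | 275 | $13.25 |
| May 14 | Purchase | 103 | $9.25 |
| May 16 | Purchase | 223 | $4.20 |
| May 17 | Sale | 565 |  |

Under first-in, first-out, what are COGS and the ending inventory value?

COGS = $7,876.30; ending inventory = $9,514.95

May 17, 565 sold [FIFO — oldest first]: 333 @ $14.70 + 232 @ $12.85 = $7,876.30
Ending inventory: 37 @ $12.85 + 160 @ $10.95 + 204 @ $8.60 + 275 @ $13.25 + 103 @ $9.25 + 223 @ $4.20 = $9,514.95
Check: goods available $17,391.25 = COGS $7,876.30 + ending $9,514.95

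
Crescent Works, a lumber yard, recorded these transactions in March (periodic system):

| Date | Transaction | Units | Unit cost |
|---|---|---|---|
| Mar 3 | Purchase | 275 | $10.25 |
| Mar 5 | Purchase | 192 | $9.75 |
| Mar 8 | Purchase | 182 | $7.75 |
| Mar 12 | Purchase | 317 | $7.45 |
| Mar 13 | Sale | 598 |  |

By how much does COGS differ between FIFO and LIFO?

FIFO COGS: 275 @ $10.25 + 192 @ $9.75 + 131 @ $7.75 = $5,706.00
LIFO COGS: 317 @ $7.45 + 182 @ $7.75 + 99 @ $9.75 = $4,737.40
Difference = |$5,706.00 − $4,737.40| = $968.60

$968.60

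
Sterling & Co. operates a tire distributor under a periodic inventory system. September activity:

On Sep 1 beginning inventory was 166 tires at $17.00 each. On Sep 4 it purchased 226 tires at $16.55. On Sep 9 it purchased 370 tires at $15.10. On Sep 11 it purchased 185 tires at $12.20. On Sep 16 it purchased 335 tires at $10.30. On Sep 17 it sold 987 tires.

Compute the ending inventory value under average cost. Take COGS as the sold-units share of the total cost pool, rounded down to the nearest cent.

Ending inventory = $4,109.02

Sep 17, sell 987: 987/1282 × $17,856.80 → $13,747.78
Ending inventory (cost pool remaining) = $4,109.02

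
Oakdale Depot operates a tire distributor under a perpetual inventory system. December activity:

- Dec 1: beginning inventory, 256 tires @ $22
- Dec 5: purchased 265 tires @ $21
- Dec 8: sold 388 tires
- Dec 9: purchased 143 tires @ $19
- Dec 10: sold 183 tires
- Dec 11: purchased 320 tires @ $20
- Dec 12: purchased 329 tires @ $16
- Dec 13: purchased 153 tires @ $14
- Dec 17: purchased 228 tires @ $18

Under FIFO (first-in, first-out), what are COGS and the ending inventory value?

Dec 8, 388 sold [FIFO — oldest first]: 256 @ $22 + 132 @ $21 = $8,404
Dec 10, 183 sold [FIFO — oldest first]: 133 @ $21 + 50 @ $19 = $3,743
Total COGS = $8,404 + $3,743 = $12,147
Ending inventory: 93 @ $19 + 320 @ $20 + 329 @ $16 + 153 @ $14 + 228 @ $18 = $19,677

COGS = $12,147; ending inventory = $19,677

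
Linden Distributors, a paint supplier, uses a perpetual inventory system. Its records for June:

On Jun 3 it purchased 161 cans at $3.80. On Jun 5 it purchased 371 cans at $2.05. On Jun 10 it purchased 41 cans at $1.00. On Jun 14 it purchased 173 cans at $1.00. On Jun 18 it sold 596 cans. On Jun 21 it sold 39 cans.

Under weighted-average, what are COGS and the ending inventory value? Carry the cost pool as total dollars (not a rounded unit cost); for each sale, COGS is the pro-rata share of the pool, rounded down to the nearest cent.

After Jun 3: 161 on hand, pool $611.80 (≈ $3.8000 each)
After Jun 5: 532 on hand, pool $1,372.35 (≈ $2.5796 each)
After Jun 10: 573 on hand, pool $1,413.35 (≈ $2.4666 each)
After Jun 14: 746 on hand, pool $1,586.35 (≈ $2.1265 each)
Jun 18, sell 596: 596/746 × $1,586.35 → $1,267.37
Jun 21, sell 39: 39/150 × $318.98 → $82.93
Total COGS = $1,267.37 + $82.93 = $1,350.30
Ending inventory (cost pool remaining) = $236.05

COGS = $1,350.30; ending inventory = $236.05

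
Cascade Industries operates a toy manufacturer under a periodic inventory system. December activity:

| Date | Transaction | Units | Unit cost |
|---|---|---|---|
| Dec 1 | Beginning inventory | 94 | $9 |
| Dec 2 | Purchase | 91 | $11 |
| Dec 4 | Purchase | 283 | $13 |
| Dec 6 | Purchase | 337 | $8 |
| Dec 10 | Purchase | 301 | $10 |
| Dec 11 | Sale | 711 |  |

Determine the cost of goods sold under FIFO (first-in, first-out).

COGS = $7,470

Dec 11, 711 sold [FIFO — oldest first]: 94 @ $9 + 91 @ $11 + 283 @ $13 + 243 @ $8 = $7,470
Ending inventory: 94 @ $8 + 301 @ $10 = $3,762
Check: goods available $11,232 = COGS $7,470 + ending $3,762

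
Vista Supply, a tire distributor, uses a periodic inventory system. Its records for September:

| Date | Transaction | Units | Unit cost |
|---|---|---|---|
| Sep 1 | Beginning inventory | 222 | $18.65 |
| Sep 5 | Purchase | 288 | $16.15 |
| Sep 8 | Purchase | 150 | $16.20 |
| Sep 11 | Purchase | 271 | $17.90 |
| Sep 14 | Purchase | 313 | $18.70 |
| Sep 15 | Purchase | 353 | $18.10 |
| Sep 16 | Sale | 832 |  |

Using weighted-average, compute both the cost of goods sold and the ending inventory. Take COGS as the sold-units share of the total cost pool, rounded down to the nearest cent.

COGS = $14,751.35; ending inventory = $13,563.45

Sep 16, sell 832: 832/1597 × $28,314.80 → $14,751.35
Ending inventory (cost pool remaining) = $13,563.45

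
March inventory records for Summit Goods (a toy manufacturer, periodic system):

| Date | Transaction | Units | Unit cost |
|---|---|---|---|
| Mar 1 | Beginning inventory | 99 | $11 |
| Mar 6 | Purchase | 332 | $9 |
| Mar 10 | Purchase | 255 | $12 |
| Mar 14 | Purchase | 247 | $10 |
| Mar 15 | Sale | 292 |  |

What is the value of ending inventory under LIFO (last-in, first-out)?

Ending inventory = $6,597

Mar 15, 292 sold [LIFO — newest first]: 247 @ $10 + 45 @ $12 = $3,010
Ending inventory: 99 @ $11 + 332 @ $9 + 210 @ $12 = $6,597
Check: goods available $9,607 = COGS $3,010 + ending $6,597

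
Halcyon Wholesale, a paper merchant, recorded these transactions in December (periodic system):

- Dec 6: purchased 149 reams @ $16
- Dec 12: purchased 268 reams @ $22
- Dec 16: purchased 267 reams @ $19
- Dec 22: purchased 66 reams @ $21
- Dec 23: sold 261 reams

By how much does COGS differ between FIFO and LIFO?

$243

FIFO COGS: 149 @ $16 + 112 @ $22 = $4,848
LIFO COGS: 66 @ $21 + 195 @ $19 = $5,091
Difference = |$4,848 − $5,091| = $243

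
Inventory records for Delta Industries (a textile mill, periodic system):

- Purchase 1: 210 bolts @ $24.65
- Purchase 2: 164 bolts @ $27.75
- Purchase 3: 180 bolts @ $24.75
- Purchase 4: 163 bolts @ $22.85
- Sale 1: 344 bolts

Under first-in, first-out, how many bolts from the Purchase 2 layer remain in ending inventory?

Sale 1 (344) [FIFO — oldest first]: 210 @ $24.65 + 134 @ $27.75 = $8,895.00
Ending inventory: 30 @ $27.75 + 180 @ $24.75 + 163 @ $22.85 = $9,012.05

30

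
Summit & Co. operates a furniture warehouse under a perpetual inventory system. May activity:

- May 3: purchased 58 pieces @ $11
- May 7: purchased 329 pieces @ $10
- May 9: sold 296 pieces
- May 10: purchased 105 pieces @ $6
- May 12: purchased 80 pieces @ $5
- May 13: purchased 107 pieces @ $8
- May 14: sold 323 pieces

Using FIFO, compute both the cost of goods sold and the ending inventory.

COGS = $5,334; ending inventory = $480

May 9, 296 sold [FIFO — oldest first]: 58 @ $11 + 238 @ $10 = $3,018
May 14, 323 sold [FIFO — oldest first]: 91 @ $10 + 105 @ $6 + 80 @ $5 + 47 @ $8 = $2,316
Total COGS = $3,018 + $2,316 = $5,334
Ending inventory: 60 @ $8 = $480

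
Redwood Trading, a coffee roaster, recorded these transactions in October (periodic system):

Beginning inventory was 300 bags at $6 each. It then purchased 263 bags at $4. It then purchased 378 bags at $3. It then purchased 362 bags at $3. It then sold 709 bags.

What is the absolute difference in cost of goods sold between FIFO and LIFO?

$1,163

FIFO COGS: 300 @ $6 + 263 @ $4 + 146 @ $3 = $3,290
LIFO COGS: 362 @ $3 + 347 @ $3 = $2,127
Difference = |$3,290 − $2,127| = $1,163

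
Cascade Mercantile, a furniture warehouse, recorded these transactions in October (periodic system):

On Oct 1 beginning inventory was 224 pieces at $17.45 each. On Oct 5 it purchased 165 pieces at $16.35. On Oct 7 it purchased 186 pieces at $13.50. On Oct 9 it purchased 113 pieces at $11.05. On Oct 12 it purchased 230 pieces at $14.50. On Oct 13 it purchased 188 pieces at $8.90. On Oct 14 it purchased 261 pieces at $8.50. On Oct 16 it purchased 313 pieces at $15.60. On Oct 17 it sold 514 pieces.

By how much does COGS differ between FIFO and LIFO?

$1,702.75

FIFO COGS: 224 @ $17.45 + 165 @ $16.35 + 125 @ $13.50 = $8,294.05
LIFO COGS: 313 @ $15.60 + 201 @ $8.50 = $6,591.30
Difference = |$8,294.05 − $6,591.30| = $1,702.75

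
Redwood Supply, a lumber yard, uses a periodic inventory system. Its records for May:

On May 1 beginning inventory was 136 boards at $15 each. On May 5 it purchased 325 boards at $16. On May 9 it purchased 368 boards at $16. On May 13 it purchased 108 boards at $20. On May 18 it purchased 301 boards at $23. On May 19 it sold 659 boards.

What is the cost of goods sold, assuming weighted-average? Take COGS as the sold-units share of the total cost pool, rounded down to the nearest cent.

May 19, sell 659: 659/1238 × $22,211.00 → $11,823.14
Ending inventory (cost pool remaining) = $10,387.86
Check: goods available $22,211.00 = COGS $11,823.14 + ending $10,387.86

COGS = $11,823.14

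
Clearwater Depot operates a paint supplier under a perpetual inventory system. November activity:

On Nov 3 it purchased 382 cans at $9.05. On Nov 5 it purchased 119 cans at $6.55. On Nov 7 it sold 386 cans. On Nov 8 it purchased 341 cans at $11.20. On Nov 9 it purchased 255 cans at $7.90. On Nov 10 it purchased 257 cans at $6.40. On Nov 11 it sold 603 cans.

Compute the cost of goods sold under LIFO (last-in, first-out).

COGS = $7,874.30

Nov 7, 386 sold [LIFO — newest first]: 119 @ $6.55 + 267 @ $9.05 = $3,195.80
Nov 11, 603 sold [LIFO — newest first]: 257 @ $6.40 + 255 @ $7.90 + 91 @ $11.20 = $4,678.50
Total COGS = $3,195.80 + $4,678.50 = $7,874.30
Ending inventory: 115 @ $9.05 + 250 @ $11.20 = $3,840.75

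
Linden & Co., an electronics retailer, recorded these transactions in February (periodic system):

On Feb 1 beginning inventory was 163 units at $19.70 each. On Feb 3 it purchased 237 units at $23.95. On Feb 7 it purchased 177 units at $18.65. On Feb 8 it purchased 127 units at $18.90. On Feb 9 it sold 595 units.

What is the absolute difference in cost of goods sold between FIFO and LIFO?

$87.20

FIFO COGS: 163 @ $19.70 + 237 @ $23.95 + 177 @ $18.65 + 18 @ $18.90 = $12,528.50
LIFO COGS: 127 @ $18.90 + 177 @ $18.65 + 237 @ $23.95 + 54 @ $19.70 = $12,441.30
Difference = |$12,528.50 − $12,441.30| = $87.20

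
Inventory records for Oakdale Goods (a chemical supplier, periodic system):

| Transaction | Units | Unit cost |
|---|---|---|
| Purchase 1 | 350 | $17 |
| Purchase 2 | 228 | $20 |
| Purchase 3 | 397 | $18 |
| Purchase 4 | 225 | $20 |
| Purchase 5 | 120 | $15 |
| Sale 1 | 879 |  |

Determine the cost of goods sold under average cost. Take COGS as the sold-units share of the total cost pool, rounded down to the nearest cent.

Sale 1, sell 879: 879/1320 × $23,956.00 → $15,952.51
Ending inventory (cost pool remaining) = $8,003.49

COGS = $15,952.51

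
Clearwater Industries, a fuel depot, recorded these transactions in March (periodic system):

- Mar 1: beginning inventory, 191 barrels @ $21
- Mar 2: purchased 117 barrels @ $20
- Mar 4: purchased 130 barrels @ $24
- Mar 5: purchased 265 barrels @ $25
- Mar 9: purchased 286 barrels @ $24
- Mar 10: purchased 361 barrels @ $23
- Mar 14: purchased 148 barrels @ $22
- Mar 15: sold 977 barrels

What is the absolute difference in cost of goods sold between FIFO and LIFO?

FIFO COGS: 191 @ $21 + 117 @ $20 + 130 @ $24 + 265 @ $25 + 274 @ $24 = $22,672
LIFO COGS: 148 @ $22 + 361 @ $23 + 286 @ $24 + 182 @ $25 = $22,973
Difference = |$22,672 − $22,973| = $301

$301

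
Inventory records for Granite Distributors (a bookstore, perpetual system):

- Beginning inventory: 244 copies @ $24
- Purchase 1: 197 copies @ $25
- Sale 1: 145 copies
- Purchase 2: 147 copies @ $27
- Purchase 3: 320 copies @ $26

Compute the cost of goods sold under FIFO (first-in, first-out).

COGS = $3,480

Sale 1 (145) [FIFO — oldest first]: 145 @ $24 = $3,480
Ending inventory: 99 @ $24 + 197 @ $25 + 147 @ $27 + 320 @ $26 = $19,590
Check: goods available $23,070 = COGS $3,480 + ending $19,590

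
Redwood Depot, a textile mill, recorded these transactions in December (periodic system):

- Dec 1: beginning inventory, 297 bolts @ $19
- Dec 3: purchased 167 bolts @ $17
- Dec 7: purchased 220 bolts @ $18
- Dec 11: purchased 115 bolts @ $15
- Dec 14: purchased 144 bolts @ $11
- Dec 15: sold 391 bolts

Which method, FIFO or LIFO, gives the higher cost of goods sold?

FIFO

FIFO COGS: 297 @ $19 + 94 @ $17 = $7,241
LIFO COGS: 144 @ $11 + 115 @ $15 + 132 @ $18 = $5,685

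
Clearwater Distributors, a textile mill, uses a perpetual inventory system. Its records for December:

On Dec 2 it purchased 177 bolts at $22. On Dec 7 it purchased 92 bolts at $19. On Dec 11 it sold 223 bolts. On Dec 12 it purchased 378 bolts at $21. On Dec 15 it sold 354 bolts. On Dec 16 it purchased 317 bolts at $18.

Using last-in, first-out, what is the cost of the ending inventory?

Dec 11, 223 sold [LIFO — newest first]: 92 @ $19 + 131 @ $22 = $4,630
Dec 15, 354 sold [LIFO — newest first]: 354 @ $21 = $7,434
Total COGS = $4,630 + $7,434 = $12,064
Ending inventory: 46 @ $22 + 24 @ $21 + 317 @ $18 = $7,222

Ending inventory = $7,222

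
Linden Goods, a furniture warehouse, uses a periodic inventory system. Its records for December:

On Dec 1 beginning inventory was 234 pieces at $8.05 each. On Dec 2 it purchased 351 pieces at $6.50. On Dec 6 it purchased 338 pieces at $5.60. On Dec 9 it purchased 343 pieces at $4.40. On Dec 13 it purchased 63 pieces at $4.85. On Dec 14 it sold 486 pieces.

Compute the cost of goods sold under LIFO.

COGS = $2,262.75

Dec 14, 486 sold [LIFO — newest first]: 63 @ $4.85 + 343 @ $4.40 + 80 @ $5.60 = $2,262.75
Ending inventory: 234 @ $8.05 + 351 @ $6.50 + 258 @ $5.60 = $5,610.00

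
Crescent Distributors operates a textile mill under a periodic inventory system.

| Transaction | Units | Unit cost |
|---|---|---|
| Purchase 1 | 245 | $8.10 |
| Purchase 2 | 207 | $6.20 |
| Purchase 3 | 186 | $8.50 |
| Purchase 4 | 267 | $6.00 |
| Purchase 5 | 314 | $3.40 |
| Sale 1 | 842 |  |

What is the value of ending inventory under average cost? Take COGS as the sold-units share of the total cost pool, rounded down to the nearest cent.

Ending inventory = $2,325.25

Sale 1, sell 842: 842/1219 × $7,518.50 → $5,193.25
Ending inventory (cost pool remaining) = $2,325.25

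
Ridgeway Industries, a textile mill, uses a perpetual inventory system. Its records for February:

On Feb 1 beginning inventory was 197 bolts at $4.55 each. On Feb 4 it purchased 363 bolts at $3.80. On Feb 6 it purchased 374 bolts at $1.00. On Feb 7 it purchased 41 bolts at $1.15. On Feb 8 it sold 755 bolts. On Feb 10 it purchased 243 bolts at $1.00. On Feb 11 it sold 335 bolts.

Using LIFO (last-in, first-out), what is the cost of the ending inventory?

Ending inventory = $582.40

Feb 8, 755 sold [LIFO — newest first]: 41 @ $1.15 + 374 @ $1.00 + 340 @ $3.80 = $1,713.15
Feb 11, 335 sold [LIFO — newest first]: 243 @ $1.00 + 23 @ $3.80 + 69 @ $4.55 = $644.35
Total COGS = $1,713.15 + $644.35 = $2,357.50
Ending inventory: 128 @ $4.55 = $582.40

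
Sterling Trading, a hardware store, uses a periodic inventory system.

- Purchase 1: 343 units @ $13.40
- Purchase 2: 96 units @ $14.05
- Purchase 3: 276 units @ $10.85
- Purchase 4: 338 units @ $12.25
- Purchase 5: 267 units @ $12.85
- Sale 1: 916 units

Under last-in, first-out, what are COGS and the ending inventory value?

Sale 1 (916) [LIFO — newest first]: 267 @ $12.85 + 338 @ $12.25 + 276 @ $10.85 + 35 @ $14.05 = $11,057.80
Ending inventory: 343 @ $13.40 + 61 @ $14.05 = $5,453.25

COGS = $11,057.80; ending inventory = $5,453.25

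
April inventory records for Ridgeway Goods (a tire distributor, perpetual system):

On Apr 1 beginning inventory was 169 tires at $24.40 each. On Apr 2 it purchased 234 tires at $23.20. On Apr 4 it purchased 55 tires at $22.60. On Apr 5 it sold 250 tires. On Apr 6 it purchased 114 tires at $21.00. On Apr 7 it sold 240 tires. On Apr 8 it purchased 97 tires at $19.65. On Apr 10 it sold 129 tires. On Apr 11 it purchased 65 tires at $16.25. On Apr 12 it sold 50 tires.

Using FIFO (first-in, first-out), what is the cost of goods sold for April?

Apr 5, 250 sold [FIFO — oldest first]: 169 @ $24.40 + 81 @ $23.20 = $6,002.80
Apr 7, 240 sold [FIFO — oldest first]: 153 @ $23.20 + 55 @ $22.60 + 32 @ $21.00 = $5,464.60
Apr 10, 129 sold [FIFO — oldest first]: 82 @ $21.00 + 47 @ $19.65 = $2,645.55
Apr 12, 50 sold [FIFO — oldest first]: 50 @ $19.65 = $982.50
Total COGS = $6,002.80 + $5,464.60 + $2,645.55 + $982.50 = $15,095.45
Ending inventory: 65 @ $16.25 = $1,056.25

COGS = $15,095.45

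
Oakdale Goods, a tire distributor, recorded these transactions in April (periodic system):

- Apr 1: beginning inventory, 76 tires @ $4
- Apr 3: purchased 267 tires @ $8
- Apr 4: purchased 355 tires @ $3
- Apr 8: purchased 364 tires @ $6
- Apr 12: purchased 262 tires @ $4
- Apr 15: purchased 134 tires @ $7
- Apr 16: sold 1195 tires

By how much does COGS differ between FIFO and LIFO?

$346

FIFO COGS: 76 @ $4 + 267 @ $8 + 355 @ $3 + 364 @ $6 + 133 @ $4 = $6,221
LIFO COGS: 134 @ $7 + 262 @ $4 + 364 @ $6 + 355 @ $3 + 80 @ $8 = $5,875
Difference = |$6,221 − $5,875| = $346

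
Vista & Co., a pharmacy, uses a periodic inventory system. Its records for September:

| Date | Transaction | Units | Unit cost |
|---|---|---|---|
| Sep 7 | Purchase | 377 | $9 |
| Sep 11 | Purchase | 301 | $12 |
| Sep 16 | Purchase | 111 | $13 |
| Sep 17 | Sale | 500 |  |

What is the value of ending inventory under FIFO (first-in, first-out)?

Sep 17, 500 sold [FIFO — oldest first]: 377 @ $9 + 123 @ $12 = $4,869
Ending inventory: 178 @ $12 + 111 @ $13 = $3,579

Ending inventory = $3,579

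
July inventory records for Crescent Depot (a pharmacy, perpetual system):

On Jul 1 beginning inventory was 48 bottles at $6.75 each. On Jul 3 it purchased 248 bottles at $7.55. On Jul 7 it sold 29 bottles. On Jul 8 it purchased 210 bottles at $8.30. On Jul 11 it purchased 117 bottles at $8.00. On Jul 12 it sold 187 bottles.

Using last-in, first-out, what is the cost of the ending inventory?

Ending inventory = $3,139.45

Jul 7, 29 sold [LIFO — newest first]: 29 @ $7.55 = $218.95
Jul 12, 187 sold [LIFO — newest first]: 117 @ $8.00 + 70 @ $8.30 = $1,517.00
Total COGS = $218.95 + $1,517.00 = $1,735.95
Ending inventory: 48 @ $6.75 + 219 @ $7.55 + 140 @ $8.30 = $3,139.45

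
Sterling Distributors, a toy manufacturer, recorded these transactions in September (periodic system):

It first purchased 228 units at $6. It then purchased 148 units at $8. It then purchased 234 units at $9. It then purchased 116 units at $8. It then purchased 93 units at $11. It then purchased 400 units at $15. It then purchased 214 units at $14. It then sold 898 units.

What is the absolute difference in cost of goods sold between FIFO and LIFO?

FIFO COGS: 228 @ $6 + 148 @ $8 + 234 @ $9 + 116 @ $8 + 93 @ $11 + 79 @ $15 = $7,794
LIFO COGS: 214 @ $14 + 400 @ $15 + 93 @ $11 + 116 @ $8 + 75 @ $9 = $11,622
Difference = |$7,794 − $11,622| = $3,828

$3,828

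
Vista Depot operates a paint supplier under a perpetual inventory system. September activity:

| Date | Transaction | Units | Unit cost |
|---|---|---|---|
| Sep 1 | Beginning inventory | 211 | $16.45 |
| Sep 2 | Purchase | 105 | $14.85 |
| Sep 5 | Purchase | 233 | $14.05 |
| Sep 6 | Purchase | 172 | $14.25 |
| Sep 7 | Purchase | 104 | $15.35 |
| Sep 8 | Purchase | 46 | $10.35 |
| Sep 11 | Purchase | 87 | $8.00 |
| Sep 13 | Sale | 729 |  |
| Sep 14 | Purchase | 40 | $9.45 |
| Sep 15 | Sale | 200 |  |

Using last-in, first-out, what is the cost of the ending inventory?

Sep 13, 729 sold [LIFO — newest first]: 87 @ $8.00 + 46 @ $10.35 + 104 @ $15.35 + 172 @ $14.25 + 233 @ $14.05 + 87 @ $14.85 = $9,785.10
Sep 15, 200 sold [LIFO — newest first]: 40 @ $9.45 + 18 @ $14.85 + 142 @ $16.45 = $2,981.20
Total COGS = $9,785.10 + $2,981.20 = $12,766.30
Ending inventory: 69 @ $16.45 = $1,135.05

Ending inventory = $1,135.05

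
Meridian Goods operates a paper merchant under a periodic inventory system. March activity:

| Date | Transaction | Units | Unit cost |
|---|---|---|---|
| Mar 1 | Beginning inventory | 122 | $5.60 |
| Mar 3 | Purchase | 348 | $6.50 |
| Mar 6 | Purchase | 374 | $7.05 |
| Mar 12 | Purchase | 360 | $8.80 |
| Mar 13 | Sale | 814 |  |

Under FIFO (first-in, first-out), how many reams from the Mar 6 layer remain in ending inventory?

Mar 13, 814 sold [FIFO — oldest first]: 122 @ $5.60 + 348 @ $6.50 + 344 @ $7.05 = $5,370.40
Ending inventory: 30 @ $7.05 + 360 @ $8.80 = $3,379.50
Check: goods available $8,749.90 = COGS $5,370.40 + ending $3,379.50

30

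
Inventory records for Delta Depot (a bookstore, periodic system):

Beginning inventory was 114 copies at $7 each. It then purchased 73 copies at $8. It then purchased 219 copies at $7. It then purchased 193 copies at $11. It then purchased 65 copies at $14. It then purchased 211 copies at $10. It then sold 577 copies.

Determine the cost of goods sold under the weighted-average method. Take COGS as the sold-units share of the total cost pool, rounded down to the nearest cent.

COGS = $5,313.67

Sale 1, sell 577: 577/875 × $8,058.00 → $5,313.67
Ending inventory (cost pool remaining) = $2,744.33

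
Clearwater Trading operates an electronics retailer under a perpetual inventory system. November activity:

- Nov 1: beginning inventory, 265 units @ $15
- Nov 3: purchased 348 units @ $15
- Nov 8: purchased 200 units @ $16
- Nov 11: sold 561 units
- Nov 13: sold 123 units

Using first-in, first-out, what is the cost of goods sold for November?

COGS = $10,331

Nov 11, 561 sold [FIFO — oldest first]: 265 @ $15 + 296 @ $15 = $8,415
Nov 13, 123 sold [FIFO — oldest first]: 52 @ $15 + 71 @ $16 = $1,916
Total COGS = $8,415 + $1,916 = $10,331
Ending inventory: 129 @ $16 = $2,064
Check: goods available $12,395 = COGS $10,331 + ending $2,064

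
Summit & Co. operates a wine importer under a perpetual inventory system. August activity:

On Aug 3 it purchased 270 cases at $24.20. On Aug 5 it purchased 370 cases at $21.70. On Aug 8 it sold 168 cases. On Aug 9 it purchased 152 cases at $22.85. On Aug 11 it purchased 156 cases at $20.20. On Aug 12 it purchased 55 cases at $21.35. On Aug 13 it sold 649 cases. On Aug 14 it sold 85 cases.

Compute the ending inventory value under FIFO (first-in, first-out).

Aug 8, 168 sold [FIFO — oldest first]: 168 @ $24.20 = $4,065.60
Aug 13, 649 sold [FIFO — oldest first]: 102 @ $24.20 + 370 @ $21.70 + 152 @ $22.85 + 25 @ $20.20 = $14,475.60
Aug 14, 85 sold [FIFO — oldest first]: 85 @ $20.20 = $1,717.00
Total COGS = $4,065.60 + $14,475.60 + $1,717.00 = $20,258.20
Ending inventory: 46 @ $20.20 + 55 @ $21.35 = $2,103.45
Check: goods available $22,361.65 = COGS $20,258.20 + ending $2,103.45

Ending inventory = $2,103.45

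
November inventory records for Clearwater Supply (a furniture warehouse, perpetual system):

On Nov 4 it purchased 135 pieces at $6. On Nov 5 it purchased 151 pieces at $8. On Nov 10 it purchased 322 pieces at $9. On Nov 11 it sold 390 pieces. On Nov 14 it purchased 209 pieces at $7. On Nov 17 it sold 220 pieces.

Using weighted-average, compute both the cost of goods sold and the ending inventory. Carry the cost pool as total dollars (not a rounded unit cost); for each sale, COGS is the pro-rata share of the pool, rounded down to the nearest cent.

After Nov 4: 135 on hand, pool $810.00 (≈ $6.0000 each)
After Nov 5: 286 on hand, pool $2,018.00 (≈ $7.0559 each)
After Nov 10: 608 on hand, pool $4,916.00 (≈ $8.0855 each)
Nov 11, sell 390: 390/608 × $4,916.00 → $3,153.35
After Nov 14: 427 on hand, pool $3,225.65 (≈ $7.5542 each)
Nov 17, sell 220: 220/427 × $3,225.65 → $1,661.92
Total COGS = $3,153.35 + $1,661.92 = $4,815.27
Ending inventory (cost pool remaining) = $1,563.73
Check: goods available $6,379.00 = COGS $4,815.27 + ending $1,563.73

COGS = $4,815.27; ending inventory = $1,563.73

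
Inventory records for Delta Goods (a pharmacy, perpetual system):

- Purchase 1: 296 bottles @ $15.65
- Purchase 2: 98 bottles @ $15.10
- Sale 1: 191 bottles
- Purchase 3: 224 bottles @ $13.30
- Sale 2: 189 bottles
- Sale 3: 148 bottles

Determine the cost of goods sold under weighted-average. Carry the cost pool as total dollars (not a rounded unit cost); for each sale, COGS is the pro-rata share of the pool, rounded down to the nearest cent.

COGS = $7,799.70

After Purchase 1: 296 on hand, pool $4,632.40 (≈ $15.6500 each)
After Purchase 2: 394 on hand, pool $6,112.20 (≈ $15.5132 each)
Sale 1, sell 191: 191/394 × $6,112.20 → $2,963.02
After Purchase 3: 427 on hand, pool $6,128.38 (≈ $14.3522 each)
Sale 2, sell 189: 189/427 × $6,128.38 → $2,712.56
Sale 3, sell 148: 148/238 × $3,415.82 → $2,124.12
Total COGS = $2,963.02 + $2,712.56 + $2,124.12 = $7,799.70
Ending inventory (cost pool remaining) = $1,291.70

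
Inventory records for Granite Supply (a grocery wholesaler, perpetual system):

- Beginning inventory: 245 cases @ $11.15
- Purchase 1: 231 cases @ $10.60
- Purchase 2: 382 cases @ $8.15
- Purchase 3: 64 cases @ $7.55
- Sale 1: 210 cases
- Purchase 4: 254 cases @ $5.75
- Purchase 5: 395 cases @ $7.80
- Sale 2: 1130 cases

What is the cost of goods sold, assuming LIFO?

COGS = $10,742.70

Sale 1 (210) [LIFO — newest first]: 64 @ $7.55 + 146 @ $8.15 = $1,673.10
Sale 2 (1130) [LIFO — newest first]: 395 @ $7.80 + 254 @ $5.75 + 236 @ $8.15 + 231 @ $10.60 + 14 @ $11.15 = $9,069.60
Total COGS = $1,673.10 + $9,069.60 = $10,742.70
Ending inventory: 231 @ $11.15 = $2,575.65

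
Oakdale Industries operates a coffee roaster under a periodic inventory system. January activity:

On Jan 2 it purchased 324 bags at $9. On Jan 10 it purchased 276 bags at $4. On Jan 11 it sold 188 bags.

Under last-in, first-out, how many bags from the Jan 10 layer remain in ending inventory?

Jan 11, 188 sold [LIFO — newest first]: 188 @ $4 = $752
Ending inventory: 324 @ $9 + 88 @ $4 = $3,268
Check: goods available $4,020 = COGS $752 + ending $3,268

88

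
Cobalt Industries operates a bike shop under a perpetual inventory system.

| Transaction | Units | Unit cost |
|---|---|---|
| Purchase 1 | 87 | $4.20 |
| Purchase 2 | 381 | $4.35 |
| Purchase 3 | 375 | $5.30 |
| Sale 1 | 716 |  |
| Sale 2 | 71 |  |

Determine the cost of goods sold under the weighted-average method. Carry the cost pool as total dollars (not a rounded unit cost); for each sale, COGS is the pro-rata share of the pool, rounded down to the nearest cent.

COGS = $3,743.84

After Purchase 1: 87 on hand, pool $365.40 (≈ $4.2000 each)
After Purchase 2: 468 on hand, pool $2,022.75 (≈ $4.3221 each)
After Purchase 3: 843 on hand, pool $4,010.25 (≈ $4.7571 each)
Sale 1, sell 716: 716/843 × $4,010.25 → $3,406.09
Sale 2, sell 71: 71/127 × $604.16 → $337.75
Total COGS = $3,406.09 + $337.75 = $3,743.84
Ending inventory (cost pool remaining) = $266.41
Check: goods available $4,010.25 = COGS $3,743.84 + ending $266.41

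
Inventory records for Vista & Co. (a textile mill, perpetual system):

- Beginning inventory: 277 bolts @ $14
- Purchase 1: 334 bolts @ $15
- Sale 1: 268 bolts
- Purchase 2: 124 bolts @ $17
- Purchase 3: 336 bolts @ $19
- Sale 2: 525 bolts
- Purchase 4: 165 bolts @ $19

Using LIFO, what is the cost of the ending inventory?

Ending inventory = $7,028

Sale 1 (268) [LIFO — newest first]: 268 @ $15 = $4,020
Sale 2 (525) [LIFO — newest first]: 336 @ $19 + 124 @ $17 + 65 @ $15 = $9,467
Total COGS = $4,020 + $9,467 = $13,487
Ending inventory: 277 @ $14 + 1 @ $15 + 165 @ $19 = $7,028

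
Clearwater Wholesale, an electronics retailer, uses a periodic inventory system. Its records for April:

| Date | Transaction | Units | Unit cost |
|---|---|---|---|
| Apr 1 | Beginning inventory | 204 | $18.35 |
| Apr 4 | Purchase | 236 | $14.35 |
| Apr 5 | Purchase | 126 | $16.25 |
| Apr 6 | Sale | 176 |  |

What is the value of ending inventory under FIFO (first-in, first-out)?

Ending inventory = $5,947.90

Apr 6, 176 sold [FIFO — oldest first]: 176 @ $18.35 = $3,229.60
Ending inventory: 28 @ $18.35 + 236 @ $14.35 + 126 @ $16.25 = $5,947.90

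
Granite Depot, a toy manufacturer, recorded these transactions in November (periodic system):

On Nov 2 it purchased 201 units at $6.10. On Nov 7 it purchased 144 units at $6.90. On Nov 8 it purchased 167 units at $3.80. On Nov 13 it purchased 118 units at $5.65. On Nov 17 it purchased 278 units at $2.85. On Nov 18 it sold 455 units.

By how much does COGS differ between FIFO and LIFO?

FIFO COGS: 201 @ $6.10 + 144 @ $6.90 + 110 @ $3.80 = $2,637.70
LIFO COGS: 278 @ $2.85 + 118 @ $5.65 + 59 @ $3.80 = $1,683.20
Difference = |$2,637.70 − $1,683.20| = $954.50

$954.50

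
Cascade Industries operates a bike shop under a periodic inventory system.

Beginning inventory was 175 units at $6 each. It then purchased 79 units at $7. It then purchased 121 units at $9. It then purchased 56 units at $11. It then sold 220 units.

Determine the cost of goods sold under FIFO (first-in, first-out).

Sale 1 (220) [FIFO — oldest first]: 175 @ $6 + 45 @ $7 = $1,365
Ending inventory: 34 @ $7 + 121 @ $9 + 56 @ $11 = $1,943

COGS = $1,365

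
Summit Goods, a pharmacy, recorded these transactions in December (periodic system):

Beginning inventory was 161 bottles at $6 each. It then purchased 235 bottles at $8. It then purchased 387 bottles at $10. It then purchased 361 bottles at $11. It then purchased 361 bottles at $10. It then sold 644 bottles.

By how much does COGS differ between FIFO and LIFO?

FIFO COGS: 161 @ $6 + 235 @ $8 + 248 @ $10 = $5,326
LIFO COGS: 361 @ $10 + 283 @ $11 = $6,723
Difference = |$5,326 − $6,723| = $1,397

$1,397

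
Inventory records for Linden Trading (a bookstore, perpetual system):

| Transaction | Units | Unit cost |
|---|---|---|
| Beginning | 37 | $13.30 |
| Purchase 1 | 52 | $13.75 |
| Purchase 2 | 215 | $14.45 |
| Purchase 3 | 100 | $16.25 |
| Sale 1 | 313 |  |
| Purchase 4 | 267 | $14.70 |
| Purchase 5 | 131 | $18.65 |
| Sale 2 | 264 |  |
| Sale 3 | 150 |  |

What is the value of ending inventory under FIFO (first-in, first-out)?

Ending inventory = $1,398.75

Sale 1 (313) [FIFO — oldest first]: 37 @ $13.30 + 52 @ $13.75 + 215 @ $14.45 + 9 @ $16.25 = $4,460.10
Sale 2 (264) [FIFO — oldest first]: 91 @ $16.25 + 173 @ $14.70 = $4,021.85
Sale 3 (150) [FIFO — oldest first]: 94 @ $14.70 + 56 @ $18.65 = $2,426.20
Total COGS = $4,460.10 + $4,021.85 + $2,426.20 = $10,908.15
Ending inventory: 75 @ $18.65 = $1,398.75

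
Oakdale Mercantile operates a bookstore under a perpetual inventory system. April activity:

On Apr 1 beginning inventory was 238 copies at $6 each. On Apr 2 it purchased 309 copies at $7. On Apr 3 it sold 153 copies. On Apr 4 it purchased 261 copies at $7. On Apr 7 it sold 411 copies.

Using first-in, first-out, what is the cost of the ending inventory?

Ending inventory = $1,708

Apr 3, 153 sold [FIFO — oldest first]: 153 @ $6 = $918
Apr 7, 411 sold [FIFO — oldest first]: 85 @ $6 + 309 @ $7 + 17 @ $7 = $2,792
Total COGS = $918 + $2,792 = $3,710
Ending inventory: 244 @ $7 = $1,708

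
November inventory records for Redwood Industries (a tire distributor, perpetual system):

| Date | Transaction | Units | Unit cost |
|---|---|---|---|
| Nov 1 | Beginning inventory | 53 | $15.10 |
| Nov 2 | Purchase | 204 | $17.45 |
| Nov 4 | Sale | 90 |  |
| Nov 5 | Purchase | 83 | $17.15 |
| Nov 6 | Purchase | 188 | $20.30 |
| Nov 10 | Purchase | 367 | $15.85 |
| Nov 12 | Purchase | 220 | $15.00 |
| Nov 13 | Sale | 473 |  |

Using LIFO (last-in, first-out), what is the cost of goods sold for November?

Nov 4, 90 sold [LIFO — newest first]: 90 @ $17.45 = $1,570.50
Nov 13, 473 sold [LIFO — newest first]: 220 @ $15.00 + 253 @ $15.85 = $7,310.05
Total COGS = $1,570.50 + $7,310.05 = $8,880.55
Ending inventory: 53 @ $15.10 + 114 @ $17.45 + 83 @ $17.15 + 188 @ $20.30 + 114 @ $15.85 = $9,836.35
Check: goods available $18,716.90 = COGS $8,880.55 + ending $9,836.35

COGS = $8,880.55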